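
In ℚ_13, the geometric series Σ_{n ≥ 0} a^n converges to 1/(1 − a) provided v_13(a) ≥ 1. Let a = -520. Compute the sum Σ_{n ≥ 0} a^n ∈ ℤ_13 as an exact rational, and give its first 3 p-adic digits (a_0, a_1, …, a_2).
Σ a^n = 1/(1 − a) = 1/521;  first 3 digits = (1, 12, 10)

v_13(a) = 1 ≥ 1, so the series converges in ℤ_13 to 1/(1 − a) = 1/(1 − (-520)) = 1/521. Expand this rational in ℤ_13: compute digits iteratively via d_i = x_i mod 13, x_{i+1} = (x_i − d_i)/13. The first 3 digits are (1, 12, 10).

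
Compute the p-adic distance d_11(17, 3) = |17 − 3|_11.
d_11(17, 3) = 1

Step 1 — x − y = 17 − 3 = 14. Step 2 — v_11(14) = 0 (factor: 14 = (11^0 · 14); the sign does not affect v_p). Step 3 — |x − y|_11 = 11^{0} = 1.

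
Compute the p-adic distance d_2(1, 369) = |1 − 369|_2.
d_2(1, 369) = 1/16

Step 1 — x − y = 1 − 369 = -368. Step 2 — v_2(-368) = 4 (factor: -368 = −(2^4 · 23); the sign does not affect v_p). Step 3 — |x − y|_2 = 2^{-4} = 1/16.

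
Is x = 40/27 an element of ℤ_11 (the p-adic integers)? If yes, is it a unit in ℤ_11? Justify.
x ∈ ℤ_11^× (unit); v_11(x) = 0

ℤ_11 = {x ∈ ℚ_11 : v_11(x) ≥ 0} and ℤ_11^× = {x ∈ ℤ_11 : v_11(x) = 0}. Here v_11(40/27) = v_11(num) − v_11(den) = 0; compare against these criteria.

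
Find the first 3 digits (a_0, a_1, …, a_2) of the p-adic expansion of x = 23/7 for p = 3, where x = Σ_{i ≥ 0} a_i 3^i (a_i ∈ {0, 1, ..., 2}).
(a_0, …, a_2) = (2, 0, 1)

v_3(23/7) = 0 (numerator and denominator both coprime to 3), so x ∈ ℤ_3^×. Compute digits iteratively via a_i = x_i mod 3, x_{i+1} = (x_i − a_i)/3, with x_0 = x:
  x_0 = 23/7;  a_0 = 2;  x_1 = (x_0 − 2)/3 = 3/7
  x_1 = 3/7;  a_1 = 0;  x_2 = (x_1 − 0)/3 = 1/7
  x_2 = 1/7;  a_2 = 1;  x_3 = (x_2 − 1)/3 = -2/7
Digits: (2, 0, 1).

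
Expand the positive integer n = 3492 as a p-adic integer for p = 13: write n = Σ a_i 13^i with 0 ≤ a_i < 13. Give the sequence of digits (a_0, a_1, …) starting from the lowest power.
(a_0, a_1, …) = (8, 8, 7, 1)

Repeated division by 13 gives the digits low-to-high: 3492 = 8 + 8·13^1 + 7·13^2 + 1·13^3. Digit sequence: (8, 8, 7, 1).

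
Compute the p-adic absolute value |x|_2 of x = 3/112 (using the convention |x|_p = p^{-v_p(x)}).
|3/112|_2 = 16

Step 1 — compute v_2(x) by factoring powers of 2 out of the numerator and denominator: v_2(3/112) = -4. Step 2 — apply |x|_p = p^{-v_p(x)} = 2^{4} = 16.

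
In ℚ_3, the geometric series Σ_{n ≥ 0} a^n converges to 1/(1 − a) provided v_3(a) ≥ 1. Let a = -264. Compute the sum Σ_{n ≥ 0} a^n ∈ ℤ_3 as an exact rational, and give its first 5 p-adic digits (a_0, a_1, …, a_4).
Σ a^n = 1/(1 − a) = 1/265;  first 5 digits = (1, 2, 1, 2, 2)

v_3(a) = 1 ≥ 1, so the series converges in ℤ_3 to 1/(1 − a) = 1/(1 − (-264)) = 1/265. Expand this rational in ℤ_3: compute digits iteratively via d_i = x_i mod 3, x_{i+1} = (x_i − d_i)/3. The first 5 digits are (1, 2, 1, 2, 2).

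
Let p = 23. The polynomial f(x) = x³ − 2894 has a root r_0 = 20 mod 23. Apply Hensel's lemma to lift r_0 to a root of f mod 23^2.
r_1 = 66 (mod 529)

Hensel: r_{i+1} = r_i − f(r_i)/f′(r_i) mod 23^{i+2}, where f′(x) = 3x². Iterate:
  r_0 = 20 (mod 23)
  r_1 = 66 (mod 529)
Final: r = 66 with f(r) ≡ 0 mod 23^2.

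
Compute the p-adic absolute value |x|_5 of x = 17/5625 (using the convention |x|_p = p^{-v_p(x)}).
|17/5625|_5 = 625

Step 1 — compute v_5(x) by factoring powers of 5 out of the numerator and denominator: v_5(17/5625) = -4. Step 2 — apply |x|_p = p^{-v_p(x)} = 5^{4} = 625.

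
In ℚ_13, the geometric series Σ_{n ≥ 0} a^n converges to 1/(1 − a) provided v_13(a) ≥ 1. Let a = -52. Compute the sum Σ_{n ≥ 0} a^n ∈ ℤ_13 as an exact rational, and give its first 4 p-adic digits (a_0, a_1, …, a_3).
Σ a^n = 1/(1 − a) = 1/53;  first 4 digits = (1, 9, 2, 2)

v_13(a) = 1 ≥ 1, so the series converges in ℤ_13 to 1/(1 − a) = 1/(1 − (-52)) = 1/53. Expand this rational in ℤ_13: compute digits iteratively via d_i = x_i mod 13, x_{i+1} = (x_i − d_i)/13. The first 4 digits are (1, 9, 2, 2).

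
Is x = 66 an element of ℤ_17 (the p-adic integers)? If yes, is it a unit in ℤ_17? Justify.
x ∈ ℤ_17^× (unit); v_17(x) = 0

ℤ_17 = {x ∈ ℚ_17 : v_17(x) ≥ 0} and ℤ_17^× = {x ∈ ℤ_17 : v_17(x) = 0}. Here v_17(66) = v_17(num) − v_17(den) = 0; compare against these criteria.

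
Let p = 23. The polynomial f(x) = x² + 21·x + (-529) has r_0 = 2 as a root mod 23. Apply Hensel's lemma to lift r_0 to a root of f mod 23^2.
r_1 = 508 (mod 529)

Hensel: r_{i+1} = r_i − f(r_i)·(f′(r_i))^{-1} mod 23^{i+2}, f′(x) = 2x + 21. Iterate:
  r_0 = 2 (mod 23)
  r_1 = 508 (mod 529)
Final: r = 508 satisfies f(r) ≡ 0 mod 23^2.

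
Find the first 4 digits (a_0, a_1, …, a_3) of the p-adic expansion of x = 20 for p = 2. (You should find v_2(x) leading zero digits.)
(a_0, …, a_3) = (0, 0, 1, 0)

v_2(20) = 2, so a_0 = ... = a_1 = 0. Factor out: x = 2^2 · u with u = 5 a unit in ℤ_2. Expand u iteratively via a_{v+i} = u_i mod 2, u_{i+1} = (u_i − a_{v+i})/2:
  u_0 = 5;  a_2 = 1;  u_1 = (u_0 − 1)/2 = 2
  u_1 = 2;  a_3 = 0;  u_2 = (u_1 − 0)/2 = 1
Digits: (0, 0, 1, 0).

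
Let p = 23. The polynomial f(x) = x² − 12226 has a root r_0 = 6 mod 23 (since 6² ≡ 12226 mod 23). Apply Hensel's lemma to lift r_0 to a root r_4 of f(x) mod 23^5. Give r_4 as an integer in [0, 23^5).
r_4 = 3073013 (mod 6436343)

Hensel's recurrence: r_{i+1} = r_i − f(r_i)·(f′(r_i))^{-1} mod 23^{i+2}, with f′(x) = 2x. Iterate:
  r_0 = 6 (mod 23)
  r_1 = 52 (mod 529)
  r_2 = 6929 (mod 12167)
  r_3 = 274603 (mod 279841)
  r_4 = 3073013 (mod 6436343)
Final: r_4 = 3073013, and one checks f(r_4) ≡ 0 mod 23^5.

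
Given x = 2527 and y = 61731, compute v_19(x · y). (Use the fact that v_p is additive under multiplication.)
v_19(155994237) = 5

v_p(x) = 2 (factor: 2527 = 19^2 · 7); v_p(y) = 3 (factor: 61731 = 19^3 · 9). Additivity: v_p(xy) = v_p(x) + v_p(y) = 2 + 3 = 5. (Direct check: xy = 155994237 = 19^5 · (63).)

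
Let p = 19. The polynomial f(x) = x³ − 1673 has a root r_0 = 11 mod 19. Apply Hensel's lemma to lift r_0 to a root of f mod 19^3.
r_2 = 1265 (mod 6859)

Hensel: r_{i+1} = r_i − f(r_i)/f′(r_i) mod 19^{i+2}, where f′(x) = 3x². Iterate:
  r_0 = 11 (mod 19)
  r_1 = 182 (mod 361)
  r_2 = 1265 (mod 6859)
Final: r = 1265 with f(r) ≡ 0 mod 19^3.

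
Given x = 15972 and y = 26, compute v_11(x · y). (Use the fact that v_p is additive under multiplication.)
v_11(415272) = 3

v_p(x) = 3 (factor: 15972 = 11^3 · 12); v_p(y) = 0 (factor: 26 = 11^0 · 26). Additivity: v_p(xy) = v_p(x) + v_p(y) = 3 + 0 = 3. (Direct check: xy = 415272 = 11^3 · (312).)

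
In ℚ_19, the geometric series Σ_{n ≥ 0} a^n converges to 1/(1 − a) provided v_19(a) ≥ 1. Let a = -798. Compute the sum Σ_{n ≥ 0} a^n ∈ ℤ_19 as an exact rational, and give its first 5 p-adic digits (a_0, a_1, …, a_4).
Σ a^n = 1/(1 − a) = 1/799;  first 5 digits = (1, 15, 13, 9, 9)

v_19(a) = 1 ≥ 1, so the series converges in ℤ_19 to 1/(1 − a) = 1/(1 − (-798)) = 1/799. Expand this rational in ℤ_19: compute digits iteratively via d_i = x_i mod 19, x_{i+1} = (x_i − d_i)/19. The first 5 digits are (1, 15, 13, 9, 9).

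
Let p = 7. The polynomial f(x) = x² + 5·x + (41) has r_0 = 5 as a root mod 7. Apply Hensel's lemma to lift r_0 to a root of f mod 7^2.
r_1 = 12 (mod 49)

Hensel: r_{i+1} = r_i − f(r_i)·(f′(r_i))^{-1} mod 7^{i+2}, f′(x) = 2x + 5. Iterate:
  r_0 = 5 (mod 7)
  r_1 = 12 (mod 49)
Final: r = 12 satisfies f(r) ≡ 0 mod 7^2.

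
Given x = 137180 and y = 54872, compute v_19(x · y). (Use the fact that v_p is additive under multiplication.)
v_19(7527340960) = 6

v_p(x) = 3 (factor: 137180 = 19^3 · 20); v_p(y) = 3 (factor: 54872 = 19^3 · 8). Additivity: v_p(xy) = v_p(x) + v_p(y) = 3 + 3 = 6. (Direct check: xy = 7527340960 = 19^6 · (160).)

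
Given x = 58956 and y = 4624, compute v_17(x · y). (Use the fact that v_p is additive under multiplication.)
v_17(272612544) = 5

v_p(x) = 3 (factor: 58956 = 17^3 · 12); v_p(y) = 2 (factor: 4624 = 17^2 · 16). Additivity: v_p(xy) = v_p(x) + v_p(y) = 3 + 2 = 5. (Direct check: xy = 272612544 = 17^5 · (192).)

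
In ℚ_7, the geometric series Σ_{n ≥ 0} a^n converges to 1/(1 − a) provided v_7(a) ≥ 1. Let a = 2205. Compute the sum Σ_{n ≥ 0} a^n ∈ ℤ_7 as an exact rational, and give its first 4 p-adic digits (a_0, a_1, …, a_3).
Σ a^n = 1/(1 − a) = -1/2204;  first 4 digits = (1, 0, 3, 6)

v_7(a) = 2 ≥ 1, so the series converges in ℤ_7 to 1/(1 − a) = 1/(1 − 2205) = -1/2204. Expand this rational in ℤ_7: compute digits iteratively via d_i = x_i mod 7, x_{i+1} = (x_i − d_i)/7. The first 4 digits are (1, 0, 3, 6).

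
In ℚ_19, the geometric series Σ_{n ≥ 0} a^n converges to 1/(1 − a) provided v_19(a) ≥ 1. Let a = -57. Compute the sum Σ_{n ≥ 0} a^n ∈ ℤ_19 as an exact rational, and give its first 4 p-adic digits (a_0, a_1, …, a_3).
Σ a^n = 1/(1 − a) = 1/58;  first 4 digits = (1, 16, 8, 11)

v_19(a) = 1 ≥ 1, so the series converges in ℤ_19 to 1/(1 − a) = 1/(1 − (-57)) = 1/58. Expand this rational in ℤ_19: compute digits iteratively via d_i = x_i mod 19, x_{i+1} = (x_i − d_i)/19. The first 4 digits are (1, 16, 8, 11).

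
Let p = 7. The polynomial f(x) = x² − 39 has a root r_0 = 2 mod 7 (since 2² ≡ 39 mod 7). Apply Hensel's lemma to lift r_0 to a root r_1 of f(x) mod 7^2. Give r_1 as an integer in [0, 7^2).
r_1 = 23 (mod 49)

Hensel's recurrence: r_{i+1} = r_i − f(r_i)·(f′(r_i))^{-1} mod 7^{i+2}, with f′(x) = 2x. Iterate:
  r_0 = 2 (mod 7)
  r_1 = 23 (mod 49)
Final: r_1 = 23, and one checks f(r_1) ≡ 0 mod 7^2.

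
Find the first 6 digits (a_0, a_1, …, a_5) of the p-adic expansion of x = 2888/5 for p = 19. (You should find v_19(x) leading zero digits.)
(a_0, …, a_5) = (0, 0, 13, 7, 11, 7)

v_19(2888/5) = 2, so a_0 = ... = a_1 = 0. Factor out: x = 19^2 · u with u = 8/5 a unit in ℤ_19. Expand u iteratively via a_{v+i} = u_i mod 19, u_{i+1} = (u_i − a_{v+i})/19:
  u_0 = 8/5;  a_2 = 13;  u_1 = (u_0 − 13)/19 = -3/5
  u_1 = -3/5;  a_3 = 7;  u_2 = (u_1 − 7)/19 = -2/5
  u_2 = -2/5;  a_4 = 11;  u_3 = (u_2 − 11)/19 = -3/5
  u_3 = -3/5;  a_5 = 7;  u_4 = (u_3 − 7)/19 = -2/5
Digits: (0, 0, 13, 7, 11, 7).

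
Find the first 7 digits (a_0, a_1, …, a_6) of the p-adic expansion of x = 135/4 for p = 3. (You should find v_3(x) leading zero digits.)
(a_0, …, a_6) = (0, 0, 0, 2, 2, 0, 2)

v_3(135/4) = 3, so a_0 = ... = a_2 = 0. Factor out: x = 3^3 · u with u = 5/4 a unit in ℤ_3. Expand u iteratively via a_{v+i} = u_i mod 3, u_{i+1} = (u_i − a_{v+i})/3:
  u_0 = 5/4;  a_3 = 2;  u_1 = (u_0 − 2)/3 = -1/4
  u_1 = -1/4;  a_4 = 2;  u_2 = (u_1 − 2)/3 = -3/4
  u_2 = -3/4;  a_5 = 0;  u_3 = (u_2 − 0)/3 = -1/4
  u_3 = -1/4;  a_6 = 2;  u_4 = (u_3 − 2)/3 = -3/4
Digits: (0, 0, 0, 2, 2, 0, 2).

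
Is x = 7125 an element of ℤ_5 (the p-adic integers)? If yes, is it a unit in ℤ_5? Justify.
x ∈ ℤ_5 but not a unit; v_5(x) = 3 > 0

ℤ_5 = {x ∈ ℚ_5 : v_5(x) ≥ 0} and ℤ_5^× = {x ∈ ℤ_5 : v_5(x) = 0}. Here v_5(7125) = v_5(num) − v_5(den) = 3; compare against these criteria.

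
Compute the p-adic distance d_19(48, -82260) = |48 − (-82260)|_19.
d_19(48, -82260) = 1/6859

Step 1 — x − y = 48 − (-82260) = 82308. Step 2 — v_19(82308) = 3 (factor: 82308 = (19^3 · 12); the sign does not affect v_p). Step 3 — |x − y|_19 = 19^{-3} = 1/6859.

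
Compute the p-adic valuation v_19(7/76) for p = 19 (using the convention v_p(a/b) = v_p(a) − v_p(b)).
v_19(7/76) = -1

Factor powers of 19 from the numerator and denominator of the reduced fraction: 7 = 19^0 · 7 and 76 = 19^1 · 4. Apply v_p(a/b) = v_p(a) − v_p(b): v_19(7/76) = 0 − 1 = -1.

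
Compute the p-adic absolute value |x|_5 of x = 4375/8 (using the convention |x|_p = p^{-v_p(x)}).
|4375/8|_5 = 1/625

Step 1 — compute v_5(x) by factoring powers of 5 out of the numerator and denominator: v_5(4375/8) = 4. Step 2 — apply |x|_p = p^{-v_p(x)} = 5^{-4} = 1/625.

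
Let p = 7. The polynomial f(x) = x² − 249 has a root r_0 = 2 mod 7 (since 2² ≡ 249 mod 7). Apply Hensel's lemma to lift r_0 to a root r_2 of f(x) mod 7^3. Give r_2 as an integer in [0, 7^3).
r_2 = 149 (mod 343)

Hensel's recurrence: r_{i+1} = r_i − f(r_i)·(f′(r_i))^{-1} mod 7^{i+2}, with f′(x) = 2x. Iterate:
  r_0 = 2 (mod 7)
  r_1 = 2 (mod 49)
  r_2 = 149 (mod 343)
Final: r_2 = 149, and one checks f(r_2) ≡ 0 mod 7^3.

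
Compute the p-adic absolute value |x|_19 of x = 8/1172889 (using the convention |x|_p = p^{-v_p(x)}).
|8/1172889|_19 = 130321

Step 1 — compute v_19(x) by factoring powers of 19 out of the numerator and denominator: v_19(8/1172889) = -4. Step 2 — apply |x|_p = p^{-v_p(x)} = 19^{4} = 130321.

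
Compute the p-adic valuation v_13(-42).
v_13(-42) = 0

v_13(n) is the largest exponent k such that 13^k divides n. Factor out: -42 = -13^0 · 42. (Sign doesn't affect v_p.) So v_13(-42) = 0.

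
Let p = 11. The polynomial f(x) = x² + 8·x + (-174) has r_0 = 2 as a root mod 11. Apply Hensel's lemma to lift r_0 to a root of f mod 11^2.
r_1 = 35 (mod 121)

Hensel: r_{i+1} = r_i − f(r_i)·(f′(r_i))^{-1} mod 11^{i+2}, f′(x) = 2x + 8. Iterate:
  r_0 = 2 (mod 11)
  r_1 = 35 (mod 121)
Final: r = 35 satisfies f(r) ≡ 0 mod 11^2.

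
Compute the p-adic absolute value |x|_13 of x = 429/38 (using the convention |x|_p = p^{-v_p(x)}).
|429/38|_13 = 1/13

Step 1 — compute v_13(x) by factoring powers of 13 out of the numerator and denominator: v_13(429/38) = 1. Step 2 — apply |x|_p = p^{-v_p(x)} = 13^{-1} = 1/13.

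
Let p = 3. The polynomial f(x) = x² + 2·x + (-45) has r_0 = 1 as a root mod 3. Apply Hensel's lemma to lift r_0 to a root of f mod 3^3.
r_2 = 16 (mod 27)

Hensel: r_{i+1} = r_i − f(r_i)·(f′(r_i))^{-1} mod 3^{i+2}, f′(x) = 2x + 2. Iterate:
  r_0 = 1 (mod 3)
  r_1 = 7 (mod 9)
  r_2 = 16 (mod 27)
Final: r = 16 satisfies f(r) ≡ 0 mod 3^3.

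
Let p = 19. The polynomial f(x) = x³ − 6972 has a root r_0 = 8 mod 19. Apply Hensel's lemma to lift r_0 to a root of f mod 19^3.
r_2 = 711 (mod 6859)

Hensel: r_{i+1} = r_i − f(r_i)/f′(r_i) mod 19^{i+2}, where f′(x) = 3x². Iterate:
  r_0 = 8 (mod 19)
  r_1 = 350 (mod 361)
  r_2 = 711 (mod 6859)
Final: r = 711 with f(r) ≡ 0 mod 19^3.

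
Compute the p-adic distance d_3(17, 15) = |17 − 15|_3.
d_3(17, 15) = 1

Step 1 — x − y = 17 − 15 = 2. Step 2 — v_3(2) = 0 (factor: 2 = (3^0 · 2); the sign does not affect v_p). Step 3 — |x − y|_3 = 3^{0} = 1.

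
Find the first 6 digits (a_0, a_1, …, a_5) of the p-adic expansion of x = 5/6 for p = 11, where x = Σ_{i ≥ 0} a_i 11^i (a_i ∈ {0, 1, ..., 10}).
(a_0, …, a_5) = (10, 1, 9, 1, 9, 1)

v_11(5/6) = 0 (numerator and denominator both coprime to 11), so x ∈ ℤ_11^×. Compute digits iteratively via a_i = x_i mod 11, x_{i+1} = (x_i − a_i)/11, with x_0 = x:
  x_0 = 5/6;  a_0 = 10;  x_1 = (x_0 − 10)/11 = -5/6
  x_1 = -5/6;  a_1 = 1;  x_2 = (x_1 − 1)/11 = -1/6
  x_2 = -1/6;  a_2 = 9;  x_3 = (x_2 − 9)/11 = -5/6
  x_3 = -5/6;  a_3 = 1;  x_4 = (x_3 − 1)/11 = -1/6
  x_4 = -1/6;  a_4 = 9;  x_5 = (x_4 − 9)/11 = -5/6
  x_5 = -5/6;  a_5 = 1;  x_6 = (x_5 − 1)/11 = -1/6
Digits: (10, 1, 9, 1, 9, 1).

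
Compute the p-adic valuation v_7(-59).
v_7(-59) = 0

v_7(n) is the largest exponent k such that 7^k divides n. Factor out: -59 = -7^0 · 59. (Sign doesn't affect v_p.) So v_7(-59) = 0.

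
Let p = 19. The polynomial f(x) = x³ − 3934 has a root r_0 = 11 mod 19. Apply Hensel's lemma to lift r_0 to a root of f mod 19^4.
r_3 = 22070 (mod 130321)

Hensel: r_{i+1} = r_i − f(r_i)/f′(r_i) mod 19^{i+2}, where f′(x) = 3x². Iterate:
  r_0 = 11 (mod 19)
  r_1 = 49 (mod 361)
  r_2 = 1493 (mod 6859)
  r_3 = 22070 (mod 130321)
Final: r = 22070 with f(r) ≡ 0 mod 19^4.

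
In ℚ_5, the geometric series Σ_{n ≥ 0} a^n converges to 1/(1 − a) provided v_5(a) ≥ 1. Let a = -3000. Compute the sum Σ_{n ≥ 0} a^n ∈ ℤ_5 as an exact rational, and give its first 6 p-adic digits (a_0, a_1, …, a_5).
Σ a^n = 1/(1 − a) = 1/3001;  first 6 digits = (1, 0, 0, 1, 0, 4)

v_5(a) = 3 ≥ 1, so the series converges in ℤ_5 to 1/(1 − a) = 1/(1 − (-3000)) = 1/3001. Expand this rational in ℤ_5: compute digits iteratively via d_i = x_i mod 5, x_{i+1} = (x_i − d_i)/5. The first 6 digits are (1, 0, 0, 1, 0, 4).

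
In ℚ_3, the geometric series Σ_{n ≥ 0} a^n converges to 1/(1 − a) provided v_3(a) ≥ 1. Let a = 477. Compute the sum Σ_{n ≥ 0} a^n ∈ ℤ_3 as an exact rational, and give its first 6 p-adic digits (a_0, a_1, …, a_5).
Σ a^n = 1/(1 − a) = -1/476;  first 6 digits = (1, 0, 2, 2, 0, 2)

v_3(a) = 2 ≥ 1, so the series converges in ℤ_3 to 1/(1 − a) = 1/(1 − 477) = -1/476. Expand this rational in ℤ_3: compute digits iteratively via d_i = x_i mod 3, x_{i+1} = (x_i − d_i)/3. The first 6 digits are (1, 0, 2, 2, 0, 2).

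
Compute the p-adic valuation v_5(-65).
v_5(-65) = 1

v_5(n) is the largest exponent k such that 5^k divides n. Factor out: -65 = -5^1 · 13. (Sign doesn't affect v_p.) So v_5(-65) = 1.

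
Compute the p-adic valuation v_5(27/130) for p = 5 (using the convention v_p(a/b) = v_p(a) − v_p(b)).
v_5(27/130) = -1

Factor powers of 5 from the numerator and denominator of the reduced fraction: 27 = 5^0 · 27 and 130 = 5^1 · 26. Apply v_p(a/b) = v_p(a) − v_p(b): v_5(27/130) = 0 − 1 = -1.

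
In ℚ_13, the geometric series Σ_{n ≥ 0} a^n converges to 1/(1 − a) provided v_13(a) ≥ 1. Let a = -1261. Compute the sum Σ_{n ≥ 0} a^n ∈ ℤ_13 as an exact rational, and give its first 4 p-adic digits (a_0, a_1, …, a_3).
Σ a^n = 1/(1 − a) = 1/1262;  first 4 digits = (1, 7, 2, 0)

v_13(a) = 1 ≥ 1, so the series converges in ℤ_13 to 1/(1 − a) = 1/(1 − (-1261)) = 1/1262. Expand this rational in ℤ_13: compute digits iteratively via d_i = x_i mod 13, x_{i+1} = (x_i − d_i)/13. The first 4 digits are (1, 7, 2, 0).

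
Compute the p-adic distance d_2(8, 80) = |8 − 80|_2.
d_2(8, 80) = 1/8

Step 1 — x − y = 8 − 80 = -72. Step 2 — v_2(-72) = 3 (factor: -72 = −(2^3 · 9); the sign does not affect v_p). Step 3 — |x − y|_2 = 2^{-3} = 1/8.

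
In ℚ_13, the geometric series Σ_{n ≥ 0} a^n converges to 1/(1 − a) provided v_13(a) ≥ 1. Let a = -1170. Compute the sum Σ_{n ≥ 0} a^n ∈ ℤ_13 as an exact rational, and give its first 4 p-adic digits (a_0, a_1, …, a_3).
Σ a^n = 1/(1 − a) = 1/1171;  first 4 digits = (1, 1, 7, 12)

v_13(a) = 1 ≥ 1, so the series converges in ℤ_13 to 1/(1 − a) = 1/(1 − (-1170)) = 1/1171. Expand this rational in ℤ_13: compute digits iteratively via d_i = x_i mod 13, x_{i+1} = (x_i − d_i)/13. The first 4 digits are (1, 1, 7, 12).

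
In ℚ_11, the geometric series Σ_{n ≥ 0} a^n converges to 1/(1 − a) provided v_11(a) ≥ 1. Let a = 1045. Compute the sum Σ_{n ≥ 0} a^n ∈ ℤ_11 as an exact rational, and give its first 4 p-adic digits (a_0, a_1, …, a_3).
Σ a^n = 1/(1 − a) = -1/1044;  first 4 digits = (1, 7, 2, 9)

v_11(a) = 1 ≥ 1, so the series converges in ℤ_11 to 1/(1 − a) = 1/(1 − 1045) = -1/1044. Expand this rational in ℤ_11: compute digits iteratively via d_i = x_i mod 11, x_{i+1} = (x_i − d_i)/11. The first 4 digits are (1, 7, 2, 9).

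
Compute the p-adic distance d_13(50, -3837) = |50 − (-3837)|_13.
d_13(50, -3837) = 1/169

Step 1 — x − y = 50 − (-3837) = 3887. Step 2 — v_13(3887) = 2 (factor: 3887 = (13^2 · 23); the sign does not affect v_p). Step 3 — |x − y|_13 = 13^{-2} = 1/169.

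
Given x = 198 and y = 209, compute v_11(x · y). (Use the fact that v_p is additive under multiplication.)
v_11(41382) = 2

v_p(x) = 1 (factor: 198 = 11^1 · 18); v_p(y) = 1 (factor: 209 = 11^1 · 19). Additivity: v_p(xy) = v_p(x) + v_p(y) = 1 + 1 = 2. (Direct check: xy = 41382 = 11^2 · (342).)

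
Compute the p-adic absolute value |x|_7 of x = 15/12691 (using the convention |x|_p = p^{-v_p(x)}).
|15/12691|_7 = 343

Step 1 — compute v_7(x) by factoring powers of 7 out of the numerator and denominator: v_7(15/12691) = -3. Step 2 — apply |x|_p = p^{-v_p(x)} = 7^{3} = 343.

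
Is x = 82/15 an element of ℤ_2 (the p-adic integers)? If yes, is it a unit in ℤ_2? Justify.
x ∈ ℤ_2 but not a unit; v_2(x) = 1 > 0

ℤ_2 = {x ∈ ℚ_2 : v_2(x) ≥ 0} and ℤ_2^× = {x ∈ ℤ_2 : v_2(x) = 0}. Here v_2(82/15) = v_2(num) − v_2(den) = 1; compare against these criteria.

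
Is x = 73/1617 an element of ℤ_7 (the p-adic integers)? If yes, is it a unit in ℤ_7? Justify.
x ∉ ℤ_7 (v_7(x) = -2 < 0)

ℤ_7 = {x ∈ ℚ_7 : v_7(x) ≥ 0} and ℤ_7^× = {x ∈ ℤ_7 : v_7(x) = 0}. Here v_7(73/1617) = v_7(num) − v_7(den) = -2; compare against these criteria.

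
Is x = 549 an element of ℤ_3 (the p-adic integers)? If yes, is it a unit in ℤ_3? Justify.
x ∈ ℤ_3 but not a unit; v_3(x) = 2 > 0

ℤ_3 = {x ∈ ℚ_3 : v_3(x) ≥ 0} and ℤ_3^× = {x ∈ ℤ_3 : v_3(x) = 0}. Here v_3(549) = v_3(num) − v_3(den) = 2; compare against these criteria.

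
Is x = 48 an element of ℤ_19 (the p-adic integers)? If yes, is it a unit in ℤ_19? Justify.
x ∈ ℤ_19^× (unit); v_19(x) = 0

ℤ_19 = {x ∈ ℚ_19 : v_19(x) ≥ 0} and ℤ_19^× = {x ∈ ℤ_19 : v_19(x) = 0}. Here v_19(48) = v_19(num) − v_19(den) = 0; compare against these criteria.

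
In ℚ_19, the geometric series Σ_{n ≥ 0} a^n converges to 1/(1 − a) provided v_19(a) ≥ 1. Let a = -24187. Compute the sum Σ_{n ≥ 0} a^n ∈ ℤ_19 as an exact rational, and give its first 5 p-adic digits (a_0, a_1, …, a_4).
Σ a^n = 1/(1 − a) = 1/24188;  first 5 digits = (1, 0, 9, 15, 4)

v_19(a) = 2 ≥ 1, so the series converges in ℤ_19 to 1/(1 − a) = 1/(1 − (-24187)) = 1/24188. Expand this rational in ℤ_19: compute digits iteratively via d_i = x_i mod 19, x_{i+1} = (x_i − d_i)/19. The first 5 digits are (1, 0, 9, 15, 4).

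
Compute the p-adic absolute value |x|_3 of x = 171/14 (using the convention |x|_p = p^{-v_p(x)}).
|171/14|_3 = 1/9

Step 1 — compute v_3(x) by factoring powers of 3 out of the numerator and denominator: v_3(171/14) = 2. Step 2 — apply |x|_p = p^{-v_p(x)} = 3^{-2} = 1/9.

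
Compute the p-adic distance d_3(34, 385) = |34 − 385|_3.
d_3(34, 385) = 1/27

Step 1 — x − y = 34 − 385 = -351. Step 2 — v_3(-351) = 3 (factor: -351 = −(3^3 · 13); the sign does not affect v_p). Step 3 — |x − y|_3 = 3^{-3} = 1/27.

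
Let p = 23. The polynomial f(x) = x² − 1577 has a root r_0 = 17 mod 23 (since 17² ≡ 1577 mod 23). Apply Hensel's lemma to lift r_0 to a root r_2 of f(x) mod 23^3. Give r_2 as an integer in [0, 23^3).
r_2 = 11724 (mod 12167)

Hensel's recurrence: r_{i+1} = r_i − f(r_i)·(f′(r_i))^{-1} mod 23^{i+2}, with f′(x) = 2x. Iterate:
  r_0 = 17 (mod 23)
  r_1 = 86 (mod 529)
  r_2 = 11724 (mod 12167)
Final: r_2 = 11724, and one checks f(r_2) ≡ 0 mod 23^3.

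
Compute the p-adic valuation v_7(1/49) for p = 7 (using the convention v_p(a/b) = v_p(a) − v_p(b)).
v_7(1/49) = -2

Factor powers of 7 from the numerator and denominator of the reduced fraction: 1 = 7^0 · 1 and 49 = 7^2 · 1. Apply v_p(a/b) = v_p(a) − v_p(b): v_7(1/49) = 0 − 2 = -2.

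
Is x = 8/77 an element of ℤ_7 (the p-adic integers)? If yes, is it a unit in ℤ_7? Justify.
x ∉ ℤ_7 (v_7(x) = -1 < 0)

ℤ_7 = {x ∈ ℚ_7 : v_7(x) ≥ 0} and ℤ_7^× = {x ∈ ℤ_7 : v_7(x) = 0}. Here v_7(8/77) = v_7(num) − v_7(den) = -1; compare against these criteria.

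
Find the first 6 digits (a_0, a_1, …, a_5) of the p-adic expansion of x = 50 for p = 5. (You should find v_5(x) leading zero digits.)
(a_0, …, a_5) = (0, 0, 2, 0, 0, 0)

v_5(50) = 2, so a_0 = ... = a_1 = 0. Factor out: x = 5^2 · u with u = 2 a unit in ℤ_5. Expand u iteratively via a_{v+i} = u_i mod 5, u_{i+1} = (u_i − a_{v+i})/5:
  u_0 = 2;  a_2 = 2;  u_1 = (u_0 − 2)/5 = 0
  u_1 = 0;  a_3 = 0;  u_2 = (u_1 − 0)/5 = 0
  u_2 = 0;  a_4 = 0;  u_3 = (u_2 − 0)/5 = 0
  u_3 = 0;  a_5 = 0;  u_4 = (u_3 − 0)/5 = 0
Digits: (0, 0, 2, 0, 0, 0).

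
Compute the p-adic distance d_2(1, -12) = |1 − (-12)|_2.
d_2(1, -12) = 1

Step 1 — x − y = 1 − (-12) = 13. Step 2 — v_2(13) = 0 (factor: 13 = (2^0 · 13); the sign does not affect v_p). Step 3 — |x − y|_2 = 2^{0} = 1.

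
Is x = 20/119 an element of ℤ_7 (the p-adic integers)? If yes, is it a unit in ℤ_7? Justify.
x ∉ ℤ_7 (v_7(x) = -1 < 0)

ℤ_7 = {x ∈ ℚ_7 : v_7(x) ≥ 0} and ℤ_7^× = {x ∈ ℤ_7 : v_7(x) = 0}. Here v_7(20/119) = v_7(num) − v_7(den) = -1; compare against these criteria.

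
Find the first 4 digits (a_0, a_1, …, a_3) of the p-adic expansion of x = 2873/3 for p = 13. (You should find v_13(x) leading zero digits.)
(a_0, …, a_3) = (0, 0, 10, 4)

v_13(2873/3) = 2, so a_0 = ... = a_1 = 0. Factor out: x = 13^2 · u with u = 17/3 a unit in ℤ_13. Expand u iteratively via a_{v+i} = u_i mod 13, u_{i+1} = (u_i − a_{v+i})/13:
  u_0 = 17/3;  a_2 = 10;  u_1 = (u_0 − 10)/13 = -1/3
  u_1 = -1/3;  a_3 = 4;  u_2 = (u_1 − 4)/13 = -1/3
Digits: (0, 0, 10, 4).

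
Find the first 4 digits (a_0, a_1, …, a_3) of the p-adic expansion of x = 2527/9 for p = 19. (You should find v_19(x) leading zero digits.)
(a_0, …, a_3) = (0, 0, 5, 4)

v_19(2527/9) = 2, so a_0 = ... = a_1 = 0. Factor out: x = 19^2 · u with u = 7/9 a unit in ℤ_19. Expand u iteratively via a_{v+i} = u_i mod 19, u_{i+1} = (u_i − a_{v+i})/19:
  u_0 = 7/9;  a_2 = 5;  u_1 = (u_0 − 5)/19 = -2/9
  u_1 = -2/9;  a_3 = 4;  u_2 = (u_1 − 4)/19 = -2/9
Digits: (0, 0, 5, 4).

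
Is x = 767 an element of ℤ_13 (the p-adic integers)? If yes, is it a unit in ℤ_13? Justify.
x ∈ ℤ_13 but not a unit; v_13(x) = 1 > 0

ℤ_13 = {x ∈ ℚ_13 : v_13(x) ≥ 0} and ℤ_13^× = {x ∈ ℤ_13 : v_13(x) = 0}. Here v_13(767) = v_13(num) − v_13(den) = 1; compare against these criteria.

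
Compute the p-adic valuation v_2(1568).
v_2(1568) = 5

v_2(n) is the largest exponent k such that 2^k divides n. Factor out: 1568 = 2^5 · 49. (Sign doesn't affect v_p.) So v_2(1568) = 5.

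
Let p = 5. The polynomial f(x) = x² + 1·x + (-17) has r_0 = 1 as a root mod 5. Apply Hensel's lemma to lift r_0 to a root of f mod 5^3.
r_2 = 81 (mod 125)

Hensel: r_{i+1} = r_i − f(r_i)·(f′(r_i))^{-1} mod 5^{i+2}, f′(x) = 2x + 1. Iterate:
  r_0 = 1 (mod 5)
  r_1 = 6 (mod 25)
  r_2 = 81 (mod 125)
Final: r = 81 satisfies f(r) ≡ 0 mod 5^3.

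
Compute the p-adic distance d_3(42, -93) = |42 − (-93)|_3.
d_3(42, -93) = 1/27

Step 1 — x − y = 42 − (-93) = 135. Step 2 — v_3(135) = 3 (factor: 135 = (3^3 · 5); the sign does not affect v_p). Step 3 — |x − y|_3 = 3^{-3} = 1/27.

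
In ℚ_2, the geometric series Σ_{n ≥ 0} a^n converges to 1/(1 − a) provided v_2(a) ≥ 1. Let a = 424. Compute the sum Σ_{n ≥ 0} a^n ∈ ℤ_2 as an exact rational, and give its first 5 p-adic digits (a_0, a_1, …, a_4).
Σ a^n = 1/(1 − a) = -1/423;  first 5 digits = (1, 0, 0, 1, 0)

v_2(a) = 3 ≥ 1, so the series converges in ℤ_2 to 1/(1 − a) = 1/(1 − 424) = -1/423. Expand this rational in ℤ_2: compute digits iteratively via d_i = x_i mod 2, x_{i+1} = (x_i − d_i)/2. The first 5 digits are (1, 0, 0, 1, 0).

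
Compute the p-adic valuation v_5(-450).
v_5(-450) = 2

v_5(n) is the largest exponent k such that 5^k divides n. Factor out: -450 = -5^2 · 18. (Sign doesn't affect v_p.) So v_5(-450) = 2.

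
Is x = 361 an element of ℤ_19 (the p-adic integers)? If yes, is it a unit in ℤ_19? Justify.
x ∈ ℤ_19 but not a unit; v_19(x) = 2 > 0

ℤ_19 = {x ∈ ℚ_19 : v_19(x) ≥ 0} and ℤ_19^× = {x ∈ ℤ_19 : v_19(x) = 0}. Here v_19(361) = v_19(num) − v_19(den) = 2; compare against these criteria.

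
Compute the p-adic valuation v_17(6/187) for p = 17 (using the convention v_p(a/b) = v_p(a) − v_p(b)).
v_17(6/187) = -1

Factor powers of 17 from the numerator and denominator of the reduced fraction: 6 = 17^0 · 6 and 187 = 17^1 · 11. Apply v_p(a/b) = v_p(a) − v_p(b): v_17(6/187) = 0 − 1 = -1.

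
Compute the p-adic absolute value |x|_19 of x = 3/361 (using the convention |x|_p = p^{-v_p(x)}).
|3/361|_19 = 361

Step 1 — compute v_19(x) by factoring powers of 19 out of the numerator and denominator: v_19(3/361) = -2. Step 2 — apply |x|_p = p^{-v_p(x)} = 19^{2} = 361.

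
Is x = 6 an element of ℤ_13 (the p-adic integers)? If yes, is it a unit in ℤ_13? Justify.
x ∈ ℤ_13^× (unit); v_13(x) = 0

ℤ_13 = {x ∈ ℚ_13 : v_13(x) ≥ 0} and ℤ_13^× = {x ∈ ℤ_13 : v_13(x) = 0}. Here v_13(6) = v_13(num) − v_13(den) = 0; compare against these criteria.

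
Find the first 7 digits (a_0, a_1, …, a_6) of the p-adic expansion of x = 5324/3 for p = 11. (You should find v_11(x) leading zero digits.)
(a_0, …, a_6) = (0, 0, 0, 5, 7, 3, 7)

v_11(5324/3) = 3, so a_0 = ... = a_2 = 0. Factor out: x = 11^3 · u with u = 4/3 a unit in ℤ_11. Expand u iteratively via a_{v+i} = u_i mod 11, u_{i+1} = (u_i − a_{v+i})/11:
  u_0 = 4/3;  a_3 = 5;  u_1 = (u_0 − 5)/11 = -1/3
  u_1 = -1/3;  a_4 = 7;  u_2 = (u_1 − 7)/11 = -2/3
  u_2 = -2/3;  a_5 = 3;  u_3 = (u_2 − 3)/11 = -1/3
  u_3 = -1/3;  a_6 = 7;  u_4 = (u_3 − 7)/11 = -2/3
Digits: (0, 0, 0, 5, 7, 3, 7).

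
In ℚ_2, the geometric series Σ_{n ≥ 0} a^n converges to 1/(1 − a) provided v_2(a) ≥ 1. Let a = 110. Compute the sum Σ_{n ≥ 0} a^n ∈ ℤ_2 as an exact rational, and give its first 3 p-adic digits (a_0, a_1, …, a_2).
Σ a^n = 1/(1 − a) = -1/109;  first 3 digits = (1, 1, 0)

v_2(a) = 1 ≥ 1, so the series converges in ℤ_2 to 1/(1 − a) = 1/(1 − 110) = -1/109. Expand this rational in ℤ_2: compute digits iteratively via d_i = x_i mod 2, x_{i+1} = (x_i − d_i)/2. The first 3 digits are (1, 1, 0).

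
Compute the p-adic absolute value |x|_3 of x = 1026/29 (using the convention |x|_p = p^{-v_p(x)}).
|1026/29|_3 = 1/27

Step 1 — compute v_3(x) by factoring powers of 3 out of the numerator and denominator: v_3(1026/29) = 3. Step 2 — apply |x|_p = p^{-v_p(x)} = 3^{-3} = 1/27.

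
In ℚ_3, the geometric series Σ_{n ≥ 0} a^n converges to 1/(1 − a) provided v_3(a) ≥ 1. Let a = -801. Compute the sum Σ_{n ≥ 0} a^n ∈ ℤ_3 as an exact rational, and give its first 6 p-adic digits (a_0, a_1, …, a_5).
Σ a^n = 1/(1 − a) = 1/802;  first 6 digits = (1, 0, 1, 0, 0, 0)

v_3(a) = 2 ≥ 1, so the series converges in ℤ_3 to 1/(1 − a) = 1/(1 − (-801)) = 1/802. Expand this rational in ℤ_3: compute digits iteratively via d_i = x_i mod 3, x_{i+1} = (x_i − d_i)/3. The first 6 digits are (1, 0, 1, 0, 0, 0).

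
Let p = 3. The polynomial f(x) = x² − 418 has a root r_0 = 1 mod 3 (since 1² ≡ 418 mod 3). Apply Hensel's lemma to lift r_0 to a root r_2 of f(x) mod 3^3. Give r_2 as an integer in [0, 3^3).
r_2 = 16 (mod 27)

Hensel's recurrence: r_{i+1} = r_i − f(r_i)·(f′(r_i))^{-1} mod 3^{i+2}, with f′(x) = 2x. Iterate:
  r_0 = 1 (mod 3)
  r_1 = 7 (mod 9)
  r_2 = 16 (mod 27)
Final: r_2 = 16, and one checks f(r_2) ≡ 0 mod 3^3.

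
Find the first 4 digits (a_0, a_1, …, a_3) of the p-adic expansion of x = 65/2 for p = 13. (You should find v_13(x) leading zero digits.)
(a_0, …, a_3) = (0, 9, 6, 6)

v_13(65/2) = 1, so a_0 = ... = a_0 = 0. Factor out: x = 13^1 · u with u = 5/2 a unit in ℤ_13. Expand u iteratively via a_{v+i} = u_i mod 13, u_{i+1} = (u_i − a_{v+i})/13:
  u_0 = 5/2;  a_1 = 9;  u_1 = (u_0 − 9)/13 = -1/2
  u_1 = -1/2;  a_2 = 6;  u_2 = (u_1 − 6)/13 = -1/2
  u_2 = -1/2;  a_3 = 6;  u_3 = (u_2 − 6)/13 = -1/2
Digits: (0, 9, 6, 6).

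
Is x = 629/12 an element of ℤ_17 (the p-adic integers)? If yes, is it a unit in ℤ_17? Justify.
x ∈ ℤ_17 but not a unit; v_17(x) = 1 > 0

ℤ_17 = {x ∈ ℚ_17 : v_17(x) ≥ 0} and ℤ_17^× = {x ∈ ℤ_17 : v_17(x) = 0}. Here v_17(629/12) = v_17(num) − v_17(den) = 1; compare against these criteria.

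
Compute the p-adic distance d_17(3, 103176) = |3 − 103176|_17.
d_17(3, 103176) = 1/4913

Step 1 — x − y = 3 − 103176 = -103173. Step 2 — v_17(-103173) = 3 (factor: -103173 = −(17^3 · 21); the sign does not affect v_p). Step 3 — |x − y|_17 = 17^{-3} = 1/4913.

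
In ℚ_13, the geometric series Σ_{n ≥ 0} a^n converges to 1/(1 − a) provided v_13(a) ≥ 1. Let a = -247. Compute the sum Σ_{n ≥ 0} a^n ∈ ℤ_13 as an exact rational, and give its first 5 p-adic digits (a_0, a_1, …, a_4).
Σ a^n = 1/(1 − a) = 1/248;  first 5 digits = (1, 7, 8, 6, 3)

v_13(a) = 1 ≥ 1, so the series converges in ℤ_13 to 1/(1 − a) = 1/(1 − (-247)) = 1/248. Expand this rational in ℤ_13: compute digits iteratively via d_i = x_i mod 13, x_{i+1} = (x_i − d_i)/13. The first 5 digits are (1, 7, 8, 6, 3).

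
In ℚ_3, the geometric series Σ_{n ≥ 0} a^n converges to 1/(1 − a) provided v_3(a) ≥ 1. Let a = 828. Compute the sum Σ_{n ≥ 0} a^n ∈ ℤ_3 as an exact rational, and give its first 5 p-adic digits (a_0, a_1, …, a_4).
Σ a^n = 1/(1 − a) = -1/827;  first 5 digits = (1, 0, 2, 0, 2)

v_3(a) = 2 ≥ 1, so the series converges in ℤ_3 to 1/(1 − a) = 1/(1 − 828) = -1/827. Expand this rational in ℤ_3: compute digits iteratively via d_i = x_i mod 3, x_{i+1} = (x_i − d_i)/3. The first 5 digits are (1, 0, 2, 0, 2).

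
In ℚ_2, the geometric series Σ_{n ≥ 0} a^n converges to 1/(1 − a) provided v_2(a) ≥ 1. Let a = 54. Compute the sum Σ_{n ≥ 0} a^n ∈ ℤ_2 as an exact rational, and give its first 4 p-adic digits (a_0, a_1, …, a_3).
Σ a^n = 1/(1 − a) = -1/53;  first 4 digits = (1, 1, 0, 0)

v_2(a) = 1 ≥ 1, so the series converges in ℤ_2 to 1/(1 − a) = 1/(1 − 54) = -1/53. Expand this rational in ℤ_2: compute digits iteratively via d_i = x_i mod 2, x_{i+1} = (x_i − d_i)/2. The first 4 digits are (1, 1, 0, 0).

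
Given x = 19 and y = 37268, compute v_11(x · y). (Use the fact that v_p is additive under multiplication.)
v_11(708092) = 3

v_p(x) = 0 (factor: 19 = 11^0 · 19); v_p(y) = 3 (factor: 37268 = 11^3 · 28). Additivity: v_p(xy) = v_p(x) + v_p(y) = 0 + 3 = 3. (Direct check: xy = 708092 = 11^3 · (532).)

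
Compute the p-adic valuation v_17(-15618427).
v_17(-15618427) = 5

v_17(n) is the largest exponent k such that 17^k divides n. Factor out: -15618427 = -17^5 · 11. (Sign doesn't affect v_p.) So v_17(-15618427) = 5.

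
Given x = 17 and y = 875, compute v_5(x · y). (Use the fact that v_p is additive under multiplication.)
v_5(14875) = 3

v_p(x) = 0 (factor: 17 = 5^0 · 17); v_p(y) = 3 (factor: 875 = 5^3 · 7). Additivity: v_p(xy) = v_p(x) + v_p(y) = 0 + 3 = 3. (Direct check: xy = 14875 = 5^3 · (119).)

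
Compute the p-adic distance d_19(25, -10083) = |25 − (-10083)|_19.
d_19(25, -10083) = 1/361

Step 1 — x − y = 25 − (-10083) = 10108. Step 2 — v_19(10108) = 2 (factor: 10108 = (19^2 · 28); the sign does not affect v_p). Step 3 — |x − y|_19 = 19^{-2} = 1/361.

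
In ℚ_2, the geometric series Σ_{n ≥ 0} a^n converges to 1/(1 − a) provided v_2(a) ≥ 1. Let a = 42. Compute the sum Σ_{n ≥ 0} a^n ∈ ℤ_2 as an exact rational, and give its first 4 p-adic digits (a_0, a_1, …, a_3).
Σ a^n = 1/(1 − a) = -1/41;  first 4 digits = (1, 1, 1, 0)

v_2(a) = 1 ≥ 1, so the series converges in ℤ_2 to 1/(1 − a) = 1/(1 − 42) = -1/41. Expand this rational in ℤ_2: compute digits iteratively via d_i = x_i mod 2, x_{i+1} = (x_i − d_i)/2. The first 4 digits are (1, 1, 1, 0).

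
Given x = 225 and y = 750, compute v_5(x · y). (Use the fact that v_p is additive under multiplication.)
v_5(168750) = 5

v_p(x) = 2 (factor: 225 = 5^2 · 9); v_p(y) = 3 (factor: 750 = 5^3 · 6). Additivity: v_p(xy) = v_p(x) + v_p(y) = 2 + 3 = 5. (Direct check: xy = 168750 = 5^5 · (54).)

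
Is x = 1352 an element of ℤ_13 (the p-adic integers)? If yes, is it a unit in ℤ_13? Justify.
x ∈ ℤ_13 but not a unit; v_13(x) = 2 > 0

ℤ_13 = {x ∈ ℚ_13 : v_13(x) ≥ 0} and ℤ_13^× = {x ∈ ℤ_13 : v_13(x) = 0}. Here v_13(1352) = v_13(num) − v_13(den) = 2; compare against these criteria.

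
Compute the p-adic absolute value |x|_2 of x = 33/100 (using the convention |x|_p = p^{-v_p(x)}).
|33/100|_2 = 4

Step 1 — compute v_2(x) by factoring powers of 2 out of the numerator and denominator: v_2(33/100) = -2. Step 2 — apply |x|_p = p^{-v_p(x)} = 2^{2} = 4.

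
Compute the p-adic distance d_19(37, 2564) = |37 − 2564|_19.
d_19(37, 2564) = 1/361

Step 1 — x − y = 37 − 2564 = -2527. Step 2 — v_19(-2527) = 2 (factor: -2527 = −(19^2 · 7); the sign does not affect v_p). Step 3 — |x − y|_19 = 19^{-2} = 1/361.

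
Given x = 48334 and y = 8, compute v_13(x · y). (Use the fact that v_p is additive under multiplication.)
v_13(386672) = 3

v_p(x) = 3 (factor: 48334 = 13^3 · 22); v_p(y) = 0 (factor: 8 = 13^0 · 8). Additivity: v_p(xy) = v_p(x) + v_p(y) = 3 + 0 = 3. (Direct check: xy = 386672 = 13^3 · (176).)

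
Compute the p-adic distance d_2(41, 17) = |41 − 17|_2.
d_2(41, 17) = 1/8

Step 1 — x − y = 41 − 17 = 24. Step 2 — v_2(24) = 3 (factor: 24 = (2^3 · 3); the sign does not affect v_p). Step 3 — |x − y|_2 = 2^{-3} = 1/8.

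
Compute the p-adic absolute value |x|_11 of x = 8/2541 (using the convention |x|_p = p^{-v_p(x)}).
|8/2541|_11 = 121

Step 1 — compute v_11(x) by factoring powers of 11 out of the numerator and denominator: v_11(8/2541) = -2. Step 2 — apply |x|_p = p^{-v_p(x)} = 11^{2} = 121.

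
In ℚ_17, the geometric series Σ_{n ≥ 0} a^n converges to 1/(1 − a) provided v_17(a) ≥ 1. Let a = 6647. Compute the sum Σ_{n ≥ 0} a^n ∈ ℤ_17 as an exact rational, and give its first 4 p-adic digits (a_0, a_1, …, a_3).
Σ a^n = 1/(1 − a) = -1/6646;  first 4 digits = (1, 0, 6, 1)

v_17(a) = 2 ≥ 1, so the series converges in ℤ_17 to 1/(1 − a) = 1/(1 − 6647) = -1/6646. Expand this rational in ℤ_17: compute digits iteratively via d_i = x_i mod 17, x_{i+1} = (x_i − d_i)/17. The first 4 digits are (1, 0, 6, 1).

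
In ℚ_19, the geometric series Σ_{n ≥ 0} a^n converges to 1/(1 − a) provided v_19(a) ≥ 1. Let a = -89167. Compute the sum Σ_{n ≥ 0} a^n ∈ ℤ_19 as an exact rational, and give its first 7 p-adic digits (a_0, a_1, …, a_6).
Σ a^n = 1/(1 − a) = 1/89168;  first 7 digits = (1, 0, 0, 6, 18, 18, 16)

v_19(a) = 3 ≥ 1, so the series converges in ℤ_19 to 1/(1 − a) = 1/(1 − (-89167)) = 1/89168. Expand this rational in ℤ_19: compute digits iteratively via d_i = x_i mod 19, x_{i+1} = (x_i − d_i)/19. The first 7 digits are (1, 0, 0, 6, 18, 18, 16).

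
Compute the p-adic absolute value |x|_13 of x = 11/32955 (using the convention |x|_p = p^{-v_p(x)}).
|11/32955|_13 = 2197

Step 1 — compute v_13(x) by factoring powers of 13 out of the numerator and denominator: v_13(11/32955) = -3. Step 2 — apply |x|_p = p^{-v_p(x)} = 13^{3} = 2197.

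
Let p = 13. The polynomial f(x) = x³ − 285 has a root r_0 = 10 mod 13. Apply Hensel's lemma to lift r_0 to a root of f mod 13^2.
r_1 = 140 (mod 169)

Hensel: r_{i+1} = r_i − f(r_i)/f′(r_i) mod 13^{i+2}, where f′(x) = 3x². Iterate:
  r_0 = 10 (mod 13)
  r_1 = 140 (mod 169)
Final: r = 140 with f(r) ≡ 0 mod 13^2.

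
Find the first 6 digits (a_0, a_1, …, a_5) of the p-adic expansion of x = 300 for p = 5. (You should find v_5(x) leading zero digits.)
(a_0, …, a_5) = (0, 0, 2, 2, 0, 0)

v_5(300) = 2, so a_0 = ... = a_1 = 0. Factor out: x = 5^2 · u with u = 12 a unit in ℤ_5. Expand u iteratively via a_{v+i} = u_i mod 5, u_{i+1} = (u_i − a_{v+i})/5:
  u_0 = 12;  a_2 = 2;  u_1 = (u_0 − 2)/5 = 2
  u_1 = 2;  a_3 = 2;  u_2 = (u_1 − 2)/5 = 0
  u_2 = 0;  a_4 = 0;  u_3 = (u_2 − 0)/5 = 0
  u_3 = 0;  a_5 = 0;  u_4 = (u_3 − 0)/5 = 0
Digits: (0, 0, 2, 2, 0, 0).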